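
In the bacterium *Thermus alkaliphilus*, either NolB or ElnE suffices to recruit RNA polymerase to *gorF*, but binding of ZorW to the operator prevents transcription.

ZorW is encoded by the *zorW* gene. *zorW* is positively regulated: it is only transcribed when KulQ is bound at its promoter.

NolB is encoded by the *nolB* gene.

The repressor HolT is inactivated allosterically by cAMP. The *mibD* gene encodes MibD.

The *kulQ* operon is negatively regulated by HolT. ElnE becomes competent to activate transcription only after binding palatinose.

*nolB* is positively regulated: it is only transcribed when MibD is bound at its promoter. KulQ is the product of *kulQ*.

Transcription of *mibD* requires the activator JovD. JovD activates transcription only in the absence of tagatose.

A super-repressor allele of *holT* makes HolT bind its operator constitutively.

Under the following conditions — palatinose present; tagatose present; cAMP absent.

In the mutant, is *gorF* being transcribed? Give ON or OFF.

ON

Tagatose is present, so JovD is inactive.
Required activator JovD is absent, so *mibD* is not transcribed.
So MibD is not produced.
Required activator MibD is absent, so *nolB* is not transcribed.
So NolB is not produced.
HolT is constitutively active in this strain.
With repressor HolT bound, *kulQ* is not transcribed.
So KulQ is not produced.
Required activator KulQ is absent, so *zorW* is not transcribed.
So ZorW is not produced.
Palatinose is present, so ElnE is active.
Activator ElnE is present, so *gorF* is transcribed.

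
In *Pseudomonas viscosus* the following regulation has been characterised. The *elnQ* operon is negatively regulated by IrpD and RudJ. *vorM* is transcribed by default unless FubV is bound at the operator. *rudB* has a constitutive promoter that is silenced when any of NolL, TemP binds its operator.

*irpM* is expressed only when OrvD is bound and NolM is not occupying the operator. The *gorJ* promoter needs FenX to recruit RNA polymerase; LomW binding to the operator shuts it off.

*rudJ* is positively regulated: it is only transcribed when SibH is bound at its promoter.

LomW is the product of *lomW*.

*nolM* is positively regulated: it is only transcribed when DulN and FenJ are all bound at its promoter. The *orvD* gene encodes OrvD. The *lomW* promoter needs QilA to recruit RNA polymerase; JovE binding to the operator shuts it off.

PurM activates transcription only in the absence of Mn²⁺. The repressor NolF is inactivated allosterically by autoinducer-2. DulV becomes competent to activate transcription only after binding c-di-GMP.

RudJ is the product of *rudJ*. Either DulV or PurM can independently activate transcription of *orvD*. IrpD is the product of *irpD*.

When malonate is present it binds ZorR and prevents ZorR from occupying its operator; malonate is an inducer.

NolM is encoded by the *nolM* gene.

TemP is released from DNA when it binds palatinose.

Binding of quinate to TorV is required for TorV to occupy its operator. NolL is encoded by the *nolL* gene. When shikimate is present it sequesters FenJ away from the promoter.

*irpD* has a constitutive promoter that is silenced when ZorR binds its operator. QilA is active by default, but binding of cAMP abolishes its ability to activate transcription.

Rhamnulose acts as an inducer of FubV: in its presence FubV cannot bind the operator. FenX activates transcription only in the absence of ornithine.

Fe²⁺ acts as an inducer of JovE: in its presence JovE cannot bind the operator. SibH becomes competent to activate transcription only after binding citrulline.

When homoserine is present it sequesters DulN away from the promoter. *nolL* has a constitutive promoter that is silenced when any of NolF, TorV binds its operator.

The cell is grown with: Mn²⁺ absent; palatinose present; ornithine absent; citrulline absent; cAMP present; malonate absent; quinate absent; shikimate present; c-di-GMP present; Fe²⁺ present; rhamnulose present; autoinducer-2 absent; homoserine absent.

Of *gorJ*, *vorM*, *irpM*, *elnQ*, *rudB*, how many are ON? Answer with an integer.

5

Ornithine is absent, so FenX is active.
cAMP is present, so QilA is inactive.
Fe²⁺ is present, so JovE is inactive.
Required activator QilA is absent, so *lomW* is not transcribed.
So LomW is not produced.
No repressor is bound and FenX is active, so *gorJ* is transcribed.
→ *gorJ* is ON.
Rhamnulose is present, so FubV is inactive.
With no repressor bound, *vorM* is transcribed.
→ *vorM* is ON.
c-di-GMP is present, so DulV is active.
Mn²⁺ is absent, so PurM is active.
Activator DulV is present, so *orvD* is transcribed.
So OrvD is produced and active.
Homoserine is absent, so DulN is active.
Shikimate is present, so FenJ is inactive.
Required activator FenJ is absent, so *nolM* is not transcribed.
So NolM is not produced.
No repressor is bound and OrvD is active, so *irpM* is transcribed.
→ *irpM* is ON.
Malonate is absent, so ZorR is active.
With repressor ZorR bound, *irpD* is not transcribed.
So IrpD is not produced.
Citrulline is absent, so SibH is inactive.
Required activator SibH is absent, so *rudJ* is not transcribed.
So RudJ is not produced.
With no repressor bound, *elnQ* is transcribed.
→ *elnQ* is ON.
Autoinducer-2 is absent, so NolF is active.
Quinate is absent, so TorV is inactive.
With repressor NolF bound, *nolL* is not transcribed.
So NolL is not produced.
Palatinose is present, so TemP is inactive.
With no repressor bound, *rudB* is transcribed.
→ *rudB* is ON.
5 of the 5 genes are transcribed.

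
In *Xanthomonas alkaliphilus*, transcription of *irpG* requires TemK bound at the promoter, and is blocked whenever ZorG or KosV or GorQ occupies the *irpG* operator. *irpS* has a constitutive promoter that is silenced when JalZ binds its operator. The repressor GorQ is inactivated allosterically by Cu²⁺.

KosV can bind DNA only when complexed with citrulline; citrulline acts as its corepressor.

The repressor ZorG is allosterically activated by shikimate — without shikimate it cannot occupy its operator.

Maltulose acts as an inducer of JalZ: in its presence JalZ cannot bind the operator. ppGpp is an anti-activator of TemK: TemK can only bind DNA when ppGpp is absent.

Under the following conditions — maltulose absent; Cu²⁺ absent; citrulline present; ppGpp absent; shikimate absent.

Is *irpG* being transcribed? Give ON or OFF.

OFF

Shikimate is absent, so ZorG is inactive.
Citrulline is present, so KosV is active.
ppGpp is absent, so TemK is active.
Cu²⁺ is absent, so GorQ is active.
With repressor KosV bound, *irpG* is not transcribed.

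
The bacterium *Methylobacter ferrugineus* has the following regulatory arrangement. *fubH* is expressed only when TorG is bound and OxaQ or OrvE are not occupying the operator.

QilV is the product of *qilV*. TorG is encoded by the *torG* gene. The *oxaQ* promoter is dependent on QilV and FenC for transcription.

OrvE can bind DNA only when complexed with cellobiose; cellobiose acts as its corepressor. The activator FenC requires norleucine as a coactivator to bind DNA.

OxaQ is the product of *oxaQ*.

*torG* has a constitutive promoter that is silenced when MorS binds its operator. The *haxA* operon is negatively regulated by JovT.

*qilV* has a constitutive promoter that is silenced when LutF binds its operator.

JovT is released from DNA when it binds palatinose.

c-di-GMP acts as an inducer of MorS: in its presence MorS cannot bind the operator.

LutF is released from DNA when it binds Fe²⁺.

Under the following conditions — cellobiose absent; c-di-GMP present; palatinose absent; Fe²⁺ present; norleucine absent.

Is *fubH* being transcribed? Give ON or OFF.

Fe²⁺ is present, so LutF is inactive.
With no repressor bound, *qilV* is transcribed.
So QilV is produced and active.
Norleucine is absent, so FenC is inactive.
Required activator FenC is absent, so *oxaQ* is not transcribed.
So OxaQ is not produced.
c-di-GMP is present, so MorS is inactive.
With no repressor bound, *torG* is transcribed.
So TorG is produced and active.
Cellobiose is absent, so OrvE is inactive.
No repressor is bound and TorG is active, so *fubH* is transcribed.

ON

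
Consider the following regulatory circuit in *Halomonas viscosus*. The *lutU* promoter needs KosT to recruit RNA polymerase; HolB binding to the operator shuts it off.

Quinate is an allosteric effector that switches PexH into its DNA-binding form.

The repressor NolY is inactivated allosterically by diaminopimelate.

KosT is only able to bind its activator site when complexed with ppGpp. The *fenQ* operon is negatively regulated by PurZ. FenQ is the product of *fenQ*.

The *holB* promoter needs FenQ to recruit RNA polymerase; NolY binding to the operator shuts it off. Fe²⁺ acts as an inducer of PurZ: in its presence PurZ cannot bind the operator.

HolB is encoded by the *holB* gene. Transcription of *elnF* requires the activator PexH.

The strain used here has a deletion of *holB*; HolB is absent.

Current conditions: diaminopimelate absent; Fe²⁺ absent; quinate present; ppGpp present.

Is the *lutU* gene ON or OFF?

ON

ppGpp is present, so KosT is active.
HolB is non-functional in this strain, so it has no effect.
No repressor is bound and KosT is active, so *lutU* is transcribed.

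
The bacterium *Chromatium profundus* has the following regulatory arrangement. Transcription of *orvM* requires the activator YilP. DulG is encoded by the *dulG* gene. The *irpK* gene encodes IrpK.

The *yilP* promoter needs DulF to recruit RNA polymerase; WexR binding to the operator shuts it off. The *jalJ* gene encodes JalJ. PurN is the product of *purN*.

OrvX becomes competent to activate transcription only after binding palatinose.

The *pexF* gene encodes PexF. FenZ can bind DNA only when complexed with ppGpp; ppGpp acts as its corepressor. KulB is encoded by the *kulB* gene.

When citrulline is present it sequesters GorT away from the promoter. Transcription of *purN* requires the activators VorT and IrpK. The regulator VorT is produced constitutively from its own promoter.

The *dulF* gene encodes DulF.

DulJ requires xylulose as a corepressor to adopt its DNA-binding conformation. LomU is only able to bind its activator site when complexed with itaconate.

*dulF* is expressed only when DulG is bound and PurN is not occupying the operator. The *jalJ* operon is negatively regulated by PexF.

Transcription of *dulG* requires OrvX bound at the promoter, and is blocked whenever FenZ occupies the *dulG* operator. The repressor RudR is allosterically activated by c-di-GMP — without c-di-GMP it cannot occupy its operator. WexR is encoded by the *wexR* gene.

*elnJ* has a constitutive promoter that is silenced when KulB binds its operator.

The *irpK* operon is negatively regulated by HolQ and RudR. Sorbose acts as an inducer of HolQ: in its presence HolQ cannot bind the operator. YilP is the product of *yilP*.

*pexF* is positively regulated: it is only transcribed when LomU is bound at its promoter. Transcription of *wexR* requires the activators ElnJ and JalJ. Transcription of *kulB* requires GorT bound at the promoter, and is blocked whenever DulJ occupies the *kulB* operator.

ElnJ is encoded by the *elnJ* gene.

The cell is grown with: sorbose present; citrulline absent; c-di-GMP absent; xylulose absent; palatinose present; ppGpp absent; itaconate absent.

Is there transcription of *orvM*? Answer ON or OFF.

Citrulline is absent, so GorT is active.
Xylulose is absent, so DulJ is inactive.
No repressor is bound and GorT is active, so *kulB* is transcribed.
So KulB is produced and active.
With repressor KulB bound, *elnJ* is not transcribed.
So ElnJ is not produced.
Itaconate is absent, so LomU is inactive.
Required activator LomU is absent, so *pexF* is not transcribed.
So PexF is not produced.
With no repressor bound, *jalJ* is transcribed.
So JalJ is produced and active.
Required activator ElnJ is absent, so *wexR* is not transcribed.
So WexR is not produced.
VorT is produced constitutively and is active.
Sorbose is present, so HolQ is inactive.
c-di-GMP is absent, so RudR is inactive.
With no repressor bound, *irpK* is transcribed.
So IrpK is produced and active.
No repressor is bound and VorT and IrpK are active, so *purN* is transcribed.
So PurN is produced and active.
Palatinose is present, so OrvX is active.
ppGpp is absent, so FenZ is inactive.
No repressor is bound and OrvX is active, so *dulG* is transcribed.
So DulG is produced and active.
With repressor PurN bound, *dulF* is not transcribed.
So DulF is not produced.
Required activator DulF is absent, so *yilP* is not transcribed.
So YilP is not produced.
Required activator YilP is absent, so *orvM* is not transcribed.

OFF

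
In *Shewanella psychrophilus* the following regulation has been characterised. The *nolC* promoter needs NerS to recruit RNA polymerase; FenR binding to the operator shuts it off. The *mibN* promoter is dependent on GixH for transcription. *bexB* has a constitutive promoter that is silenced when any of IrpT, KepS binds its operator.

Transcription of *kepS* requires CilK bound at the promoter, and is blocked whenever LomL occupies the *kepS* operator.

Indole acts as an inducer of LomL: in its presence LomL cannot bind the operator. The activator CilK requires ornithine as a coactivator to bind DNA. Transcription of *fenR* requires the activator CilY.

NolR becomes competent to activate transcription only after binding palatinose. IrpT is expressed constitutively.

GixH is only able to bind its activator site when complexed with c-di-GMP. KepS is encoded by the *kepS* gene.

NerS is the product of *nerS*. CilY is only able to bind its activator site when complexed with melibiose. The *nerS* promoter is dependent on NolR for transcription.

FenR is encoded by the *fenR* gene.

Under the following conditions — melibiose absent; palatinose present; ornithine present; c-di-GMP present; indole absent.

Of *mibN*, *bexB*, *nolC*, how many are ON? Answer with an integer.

2

c-di-GMP is present, so GixH is active.
No repressor is bound and GixH is active, so *mibN* is transcribed.
→ *mibN* is ON.
IrpT is produced constitutively and is active.
Ornithine is present, so CilK is active.
Indole is absent, so LomL is active.
With repressor LomL bound, *kepS* is not transcribed.
So KepS is not produced.
With repressor IrpT bound, *bexB* is not transcribed.
→ *bexB* is OFF.
Palatinose is present, so NolR is active.
No repressor is bound and NolR is active, so *nerS* is transcribed.
So NerS is produced and active.
Melibiose is absent, so CilY is inactive.
Required activator CilY is absent, so *fenR* is not transcribed.
So FenR is not produced.
No repressor is bound and NerS is active, so *nolC* is transcribed.
→ *nolC* is ON.
2 of the 3 genes are transcribed.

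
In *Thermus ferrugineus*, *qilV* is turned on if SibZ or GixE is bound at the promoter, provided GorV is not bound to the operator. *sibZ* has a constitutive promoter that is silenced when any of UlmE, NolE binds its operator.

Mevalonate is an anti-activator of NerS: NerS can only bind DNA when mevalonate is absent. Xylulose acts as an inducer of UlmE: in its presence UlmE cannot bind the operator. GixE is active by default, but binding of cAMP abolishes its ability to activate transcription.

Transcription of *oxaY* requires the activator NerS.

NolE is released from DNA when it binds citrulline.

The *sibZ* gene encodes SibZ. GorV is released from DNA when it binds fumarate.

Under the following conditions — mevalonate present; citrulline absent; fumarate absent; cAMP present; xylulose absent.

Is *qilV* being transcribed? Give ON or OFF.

Fumarate is absent, so GorV is active.
Xylulose is absent, so UlmE is active.
Citrulline is absent, so NolE is active.
With repressor UlmE bound, *sibZ* is not transcribed.
So SibZ is not produced.
cAMP is present, so GixE is inactive.
With repressor GorV bound, *qilV* is not transcribed.

OFF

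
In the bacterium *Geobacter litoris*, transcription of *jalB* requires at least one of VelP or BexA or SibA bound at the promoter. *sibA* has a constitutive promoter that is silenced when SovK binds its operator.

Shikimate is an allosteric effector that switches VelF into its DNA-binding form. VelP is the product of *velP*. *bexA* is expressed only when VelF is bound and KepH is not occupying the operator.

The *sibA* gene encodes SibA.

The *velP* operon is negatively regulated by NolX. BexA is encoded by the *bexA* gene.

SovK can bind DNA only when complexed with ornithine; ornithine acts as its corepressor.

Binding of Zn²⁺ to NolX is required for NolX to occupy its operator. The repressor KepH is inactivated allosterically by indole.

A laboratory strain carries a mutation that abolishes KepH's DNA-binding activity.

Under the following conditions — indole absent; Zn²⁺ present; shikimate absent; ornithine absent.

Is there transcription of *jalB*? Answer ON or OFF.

ON

Zn²⁺ is present, so NolX is active.
With repressor NolX bound, *velP* is not transcribed.
So VelP is not produced.
KepH is non-functional in this strain, so it has no effect.
Shikimate is absent, so VelF is inactive.
Required activator VelF is absent, so *bexA* is not transcribed.
So BexA is not produced.
Ornithine is absent, so SovK is inactive.
With no repressor bound, *sibA* is transcribed.
So SibA is produced and active.
Activator SibA is present, so *jalB* is transcribed.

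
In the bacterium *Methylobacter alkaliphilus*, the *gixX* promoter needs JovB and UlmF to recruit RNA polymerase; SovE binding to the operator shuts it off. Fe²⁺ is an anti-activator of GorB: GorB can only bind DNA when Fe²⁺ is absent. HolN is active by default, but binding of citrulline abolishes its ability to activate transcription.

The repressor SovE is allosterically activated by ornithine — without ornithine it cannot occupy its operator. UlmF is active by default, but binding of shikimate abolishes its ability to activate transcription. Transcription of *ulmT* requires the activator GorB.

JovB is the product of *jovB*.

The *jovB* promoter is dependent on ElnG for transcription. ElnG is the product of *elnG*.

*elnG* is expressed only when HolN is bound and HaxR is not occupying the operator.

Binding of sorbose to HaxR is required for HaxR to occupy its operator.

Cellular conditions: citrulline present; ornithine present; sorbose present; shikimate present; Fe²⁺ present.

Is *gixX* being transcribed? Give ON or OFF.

Sorbose is present, so HaxR is active.
Citrulline is present, so HolN is inactive.
With repressor HaxR bound, *elnG* is not transcribed.
So ElnG is not produced.
Required activator ElnG is absent, so *jovB* is not transcribed.
So JovB is not produced.
Ornithine is present, so SovE is active.
Shikimate is present, so UlmF is inactive.
With repressor SovE bound, *gixX* is not transcribed.

OFF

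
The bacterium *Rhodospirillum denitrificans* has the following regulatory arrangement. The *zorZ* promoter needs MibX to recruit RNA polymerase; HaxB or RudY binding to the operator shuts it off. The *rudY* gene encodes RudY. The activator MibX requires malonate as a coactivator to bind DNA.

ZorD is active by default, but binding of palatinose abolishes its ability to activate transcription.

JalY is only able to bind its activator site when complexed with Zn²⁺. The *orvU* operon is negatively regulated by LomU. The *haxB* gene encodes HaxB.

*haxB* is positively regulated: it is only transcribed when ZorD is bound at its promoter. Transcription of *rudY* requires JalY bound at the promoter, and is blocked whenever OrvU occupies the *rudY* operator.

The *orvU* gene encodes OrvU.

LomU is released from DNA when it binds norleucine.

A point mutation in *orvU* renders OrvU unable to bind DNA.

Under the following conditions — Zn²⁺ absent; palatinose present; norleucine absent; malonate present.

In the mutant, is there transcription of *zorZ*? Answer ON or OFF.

ON

Palatinose is present, so ZorD is inactive.
Required activator ZorD is absent, so *haxB* is not transcribed.
So HaxB is not produced.
Malonate is present, so MibX is active.
Zn²⁺ is absent, so JalY is inactive.
OrvU is non-functional in this strain, so it has no effect.
Required activator JalY is absent, so *rudY* is not transcribed.
So RudY is not produced.
No repressor is bound and MibX is active, so *zorZ* is transcribed.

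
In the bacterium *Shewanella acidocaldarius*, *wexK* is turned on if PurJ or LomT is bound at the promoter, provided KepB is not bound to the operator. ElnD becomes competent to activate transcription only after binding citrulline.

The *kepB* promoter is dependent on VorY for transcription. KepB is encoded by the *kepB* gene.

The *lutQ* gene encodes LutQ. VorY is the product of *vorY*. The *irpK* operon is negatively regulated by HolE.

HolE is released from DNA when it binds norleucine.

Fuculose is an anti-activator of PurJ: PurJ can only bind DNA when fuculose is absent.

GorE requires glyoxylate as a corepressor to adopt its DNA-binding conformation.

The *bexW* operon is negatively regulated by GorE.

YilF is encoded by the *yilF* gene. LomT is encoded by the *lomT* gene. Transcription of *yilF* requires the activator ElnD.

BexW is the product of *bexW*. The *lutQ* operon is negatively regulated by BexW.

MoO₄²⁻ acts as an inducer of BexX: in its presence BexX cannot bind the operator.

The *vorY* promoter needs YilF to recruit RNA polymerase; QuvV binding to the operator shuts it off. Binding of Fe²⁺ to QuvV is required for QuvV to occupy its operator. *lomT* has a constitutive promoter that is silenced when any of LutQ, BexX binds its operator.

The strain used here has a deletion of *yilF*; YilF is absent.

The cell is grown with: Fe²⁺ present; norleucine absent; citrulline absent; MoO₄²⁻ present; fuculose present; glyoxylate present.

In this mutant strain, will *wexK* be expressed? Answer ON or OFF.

Fe²⁺ is present, so QuvV is active.
YilF is non-functional in this strain, so it has no effect.
With repressor QuvV bound, *vorY* is not transcribed.
So VorY is not produced.
Required activator VorY is absent, so *kepB* is not transcribed.
So KepB is not produced.
Fuculose is present, so PurJ is inactive.
Glyoxylate is present, so GorE is active.
With repressor GorE bound, *bexW* is not transcribed.
So BexW is not produced.
With no repressor bound, *lutQ* is transcribed.
So LutQ is produced and active.
MoO₄²⁻ is present, so BexX is inactive.
With repressor LutQ bound, *lomT* is not transcribed.
So LomT is not produced.
No activator is available at the *wexK* promoter, so *wexK* is not transcribed.

OFF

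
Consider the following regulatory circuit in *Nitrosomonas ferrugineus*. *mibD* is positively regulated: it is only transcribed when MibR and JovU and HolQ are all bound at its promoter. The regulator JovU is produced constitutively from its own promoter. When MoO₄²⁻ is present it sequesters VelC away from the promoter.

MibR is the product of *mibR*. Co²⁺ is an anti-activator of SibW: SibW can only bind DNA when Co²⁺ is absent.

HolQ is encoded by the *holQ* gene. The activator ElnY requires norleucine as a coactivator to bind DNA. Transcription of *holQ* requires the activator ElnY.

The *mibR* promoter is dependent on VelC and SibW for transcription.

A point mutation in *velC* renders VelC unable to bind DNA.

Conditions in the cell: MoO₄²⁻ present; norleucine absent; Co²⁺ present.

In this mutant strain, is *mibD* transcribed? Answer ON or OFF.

VelC is non-functional in this strain, so it has no effect.
Co²⁺ is present, so SibW is inactive.
Required activator VelC is absent, so *mibR* is not transcribed.
So MibR is not produced.
JovU is produced constitutively and is active.
Norleucine is absent, so ElnY is inactive.
Required activator ElnY is absent, so *holQ* is not transcribed.
So HolQ is not produced.
Required activator MibR is absent, so *mibD* is not transcribed.

OFF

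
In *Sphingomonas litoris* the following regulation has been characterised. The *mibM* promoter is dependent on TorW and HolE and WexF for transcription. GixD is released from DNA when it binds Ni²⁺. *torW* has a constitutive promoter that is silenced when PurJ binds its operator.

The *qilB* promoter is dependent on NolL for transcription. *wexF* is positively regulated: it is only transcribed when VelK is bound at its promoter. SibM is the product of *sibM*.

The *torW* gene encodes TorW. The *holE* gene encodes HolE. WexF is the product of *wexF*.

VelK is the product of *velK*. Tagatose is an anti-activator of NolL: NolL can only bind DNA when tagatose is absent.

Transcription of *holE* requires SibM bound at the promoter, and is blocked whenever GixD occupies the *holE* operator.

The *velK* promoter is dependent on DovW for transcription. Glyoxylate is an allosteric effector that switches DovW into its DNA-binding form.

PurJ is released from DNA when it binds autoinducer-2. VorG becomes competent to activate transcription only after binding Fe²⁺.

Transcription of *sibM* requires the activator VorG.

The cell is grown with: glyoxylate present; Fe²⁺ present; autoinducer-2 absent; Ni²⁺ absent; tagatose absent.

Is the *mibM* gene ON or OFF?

OFF

Autoinducer-2 is absent, so PurJ is active.
With repressor PurJ bound, *torW* is not transcribed.
So TorW is not produced.
Ni²⁺ is absent, so GixD is active.
Fe²⁺ is present, so VorG is active.
No repressor is bound and VorG is active, so *sibM* is transcribed.
So SibM is produced and active.
With repressor GixD bound, *holE* is not transcribed.
So HolE is not produced.
Glyoxylate is present, so DovW is active.
No repressor is bound and DovW is active, so *velK* is transcribed.
So VelK is produced and active.
No repressor is bound and VelK is active, so *wexF* is transcribed.
So WexF is produced and active.
Required activator TorW is absent, so *mibM* is not transcribed.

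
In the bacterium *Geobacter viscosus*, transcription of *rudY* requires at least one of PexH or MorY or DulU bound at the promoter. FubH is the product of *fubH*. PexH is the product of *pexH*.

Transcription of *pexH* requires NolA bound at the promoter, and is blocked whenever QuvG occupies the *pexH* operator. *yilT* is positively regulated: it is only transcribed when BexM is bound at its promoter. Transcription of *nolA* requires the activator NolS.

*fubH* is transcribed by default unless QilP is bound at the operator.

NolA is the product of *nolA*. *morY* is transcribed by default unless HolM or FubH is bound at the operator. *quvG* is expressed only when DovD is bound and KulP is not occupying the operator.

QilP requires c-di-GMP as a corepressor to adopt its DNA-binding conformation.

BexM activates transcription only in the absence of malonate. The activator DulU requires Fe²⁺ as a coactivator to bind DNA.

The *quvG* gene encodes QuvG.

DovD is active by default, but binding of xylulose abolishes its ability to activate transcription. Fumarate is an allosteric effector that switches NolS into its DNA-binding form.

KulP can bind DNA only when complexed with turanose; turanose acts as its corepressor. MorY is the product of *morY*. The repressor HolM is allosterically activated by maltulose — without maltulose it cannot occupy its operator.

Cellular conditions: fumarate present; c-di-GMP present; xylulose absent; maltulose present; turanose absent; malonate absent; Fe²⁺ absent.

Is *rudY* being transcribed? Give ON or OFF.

OFF

Xylulose is absent, so DovD is active.
Turanose is absent, so KulP is inactive.
No repressor is bound and DovD is active, so *quvG* is transcribed.
So QuvG is produced and active.
Fumarate is present, so NolS is active.
No repressor is bound and NolS is active, so *nolA* is transcribed.
So NolA is produced and active.
With repressor QuvG bound, *pexH* is not transcribed.
So PexH is not produced.
Maltulose is present, so HolM is active.
c-di-GMP is present, so QilP is active.
With repressor QilP bound, *fubH* is not transcribed.
So FubH is not produced.
With repressor HolM bound, *morY* is not transcribed.
So MorY is not produced.
Fe²⁺ is absent, so DulU is inactive.
No activator is available at the *rudY* promoter, so *rudY* is not transcribed.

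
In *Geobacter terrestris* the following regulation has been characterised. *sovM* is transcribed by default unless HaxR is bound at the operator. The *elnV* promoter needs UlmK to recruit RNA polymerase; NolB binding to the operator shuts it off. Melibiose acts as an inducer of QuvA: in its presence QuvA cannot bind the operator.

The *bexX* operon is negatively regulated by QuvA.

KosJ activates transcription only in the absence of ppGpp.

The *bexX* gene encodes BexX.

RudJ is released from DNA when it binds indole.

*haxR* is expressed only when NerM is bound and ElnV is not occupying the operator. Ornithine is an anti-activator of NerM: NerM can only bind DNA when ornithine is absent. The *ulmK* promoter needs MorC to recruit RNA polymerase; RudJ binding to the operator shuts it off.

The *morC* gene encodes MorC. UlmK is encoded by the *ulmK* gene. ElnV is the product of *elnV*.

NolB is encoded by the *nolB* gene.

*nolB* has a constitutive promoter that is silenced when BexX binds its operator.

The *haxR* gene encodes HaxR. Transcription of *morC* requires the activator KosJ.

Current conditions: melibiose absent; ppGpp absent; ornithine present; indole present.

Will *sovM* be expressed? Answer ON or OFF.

Melibiose is absent, so QuvA is active.
With repressor QuvA bound, *bexX* is not transcribed.
So BexX is not produced.
With no repressor bound, *nolB* is transcribed.
So NolB is produced and active.
Indole is present, so RudJ is inactive.
ppGpp is absent, so KosJ is active.
No repressor is bound and KosJ is active, so *morC* is transcribed.
So MorC is produced and active.
No repressor is bound and MorC is active, so *ulmK* is transcribed.
So UlmK is produced and active.
With repressor NolB bound, *elnV* is not transcribed.
So ElnV is not produced.
Ornithine is present, so NerM is inactive.
Required activator NerM is absent, so *haxR* is not transcribed.
So HaxR is not produced.
With no repressor bound, *sovM* is transcribed.

ON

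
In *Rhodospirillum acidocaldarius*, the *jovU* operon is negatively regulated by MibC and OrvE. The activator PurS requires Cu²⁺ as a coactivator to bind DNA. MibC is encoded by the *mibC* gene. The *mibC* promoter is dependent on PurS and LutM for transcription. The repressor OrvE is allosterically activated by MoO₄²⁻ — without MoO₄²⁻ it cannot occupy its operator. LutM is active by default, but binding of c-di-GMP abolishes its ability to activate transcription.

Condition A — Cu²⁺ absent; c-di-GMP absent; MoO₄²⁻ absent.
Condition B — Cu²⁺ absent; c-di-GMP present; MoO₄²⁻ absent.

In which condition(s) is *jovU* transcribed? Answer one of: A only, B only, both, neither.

both

Condition A:
Cu²⁺ is absent, so PurS is inactive.
c-di-GMP is absent, so LutM is active.
Required activator PurS is absent, so *mibC* is not transcribed.
So MibC is not produced.
MoO₄²⁻ is absent, so OrvE is inactive.
With no repressor bound, *jovU* is transcribed.
→ *jovU* is ON in A.
Condition B:
Cu²⁺ is absent, so PurS is inactive.
c-di-GMP is present, so LutM is inactive.
Required activator PurS is absent, so *mibC* is not transcribed.
So MibC is not produced.
MoO₄²⁻ is absent, so OrvE is inactive.
With no repressor bound, *jovU* is transcribed.
→ *jovU* is ON in B.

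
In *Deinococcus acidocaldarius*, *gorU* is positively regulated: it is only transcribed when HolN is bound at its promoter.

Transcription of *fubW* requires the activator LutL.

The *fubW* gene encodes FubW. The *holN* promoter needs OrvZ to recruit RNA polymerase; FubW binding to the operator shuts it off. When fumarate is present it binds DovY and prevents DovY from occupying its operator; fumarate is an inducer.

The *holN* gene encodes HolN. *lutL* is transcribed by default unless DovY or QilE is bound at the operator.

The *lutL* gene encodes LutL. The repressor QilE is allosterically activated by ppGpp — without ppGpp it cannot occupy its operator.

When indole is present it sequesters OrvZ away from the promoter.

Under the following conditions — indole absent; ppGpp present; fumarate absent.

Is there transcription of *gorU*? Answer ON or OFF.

ON

Fumarate is absent, so DovY is active.
ppGpp is present, so QilE is active.
With repressor DovY bound, *lutL* is not transcribed.
So LutL is not produced.
Required activator LutL is absent, so *fubW* is not transcribed.
So FubW is not produced.
Indole is absent, so OrvZ is active.
No repressor is bound and OrvZ is active, so *holN* is transcribed.
So HolN is produced and active.
No repressor is bound and HolN is active, so *gorU* is transcribed.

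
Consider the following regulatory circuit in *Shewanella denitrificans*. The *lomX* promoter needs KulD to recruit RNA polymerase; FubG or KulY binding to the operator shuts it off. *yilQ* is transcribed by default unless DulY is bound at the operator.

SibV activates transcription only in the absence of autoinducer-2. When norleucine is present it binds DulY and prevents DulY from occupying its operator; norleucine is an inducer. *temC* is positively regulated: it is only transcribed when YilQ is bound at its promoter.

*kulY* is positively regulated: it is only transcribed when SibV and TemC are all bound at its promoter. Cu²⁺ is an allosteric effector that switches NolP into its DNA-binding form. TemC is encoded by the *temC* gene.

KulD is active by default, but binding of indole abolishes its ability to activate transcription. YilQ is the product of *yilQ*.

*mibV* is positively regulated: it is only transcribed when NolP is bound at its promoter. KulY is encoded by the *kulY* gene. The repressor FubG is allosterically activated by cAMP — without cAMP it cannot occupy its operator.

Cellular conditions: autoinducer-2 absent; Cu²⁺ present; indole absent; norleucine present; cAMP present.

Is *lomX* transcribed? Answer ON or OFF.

Indole is absent, so KulD is active.
cAMP is present, so FubG is active.
Autoinducer-2 is absent, so SibV is active.
Norleucine is present, so DulY is inactive.
With no repressor bound, *yilQ* is transcribed.
So YilQ is produced and active.
No repressor is bound and YilQ is active, so *temC* is transcribed.
So TemC is produced and active.
No repressor is bound and SibV and TemC are active, so *kulY* is transcribed.
So KulY is produced and active.
With repressor FubG bound, *lomX* is not transcribed.

OFF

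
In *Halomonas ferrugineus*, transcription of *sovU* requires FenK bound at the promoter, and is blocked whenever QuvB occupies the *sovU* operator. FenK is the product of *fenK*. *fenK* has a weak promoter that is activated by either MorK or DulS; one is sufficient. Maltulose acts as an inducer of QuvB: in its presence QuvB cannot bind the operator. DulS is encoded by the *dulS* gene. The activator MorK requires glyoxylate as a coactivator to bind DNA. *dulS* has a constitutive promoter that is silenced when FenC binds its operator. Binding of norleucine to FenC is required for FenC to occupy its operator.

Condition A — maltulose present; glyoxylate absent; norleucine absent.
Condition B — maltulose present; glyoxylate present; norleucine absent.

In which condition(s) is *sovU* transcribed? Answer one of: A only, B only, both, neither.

both

Condition A:
Maltulose is present, so QuvB is inactive.
Glyoxylate is absent, so MorK is inactive.
Norleucine is absent, so FenC is inactive.
With no repressor bound, *dulS* is transcribed.
So DulS is produced and active.
Activator DulS is present, so *fenK* is transcribed.
So FenK is produced and active.
No repressor is bound and FenK is active, so *sovU* is transcribed.
→ *sovU* is ON in A.
Condition B:
Maltulose is present, so QuvB is inactive.
Glyoxylate is present, so MorK is active.
Norleucine is absent, so FenC is inactive.
With no repressor bound, *dulS* is transcribed.
So DulS is produced and active.
Activator MorK is present, so *fenK* is transcribed.
So FenK is produced and active.
No repressor is bound and FenK is active, so *sovU* is transcribed.
→ *sovU* is ON in B.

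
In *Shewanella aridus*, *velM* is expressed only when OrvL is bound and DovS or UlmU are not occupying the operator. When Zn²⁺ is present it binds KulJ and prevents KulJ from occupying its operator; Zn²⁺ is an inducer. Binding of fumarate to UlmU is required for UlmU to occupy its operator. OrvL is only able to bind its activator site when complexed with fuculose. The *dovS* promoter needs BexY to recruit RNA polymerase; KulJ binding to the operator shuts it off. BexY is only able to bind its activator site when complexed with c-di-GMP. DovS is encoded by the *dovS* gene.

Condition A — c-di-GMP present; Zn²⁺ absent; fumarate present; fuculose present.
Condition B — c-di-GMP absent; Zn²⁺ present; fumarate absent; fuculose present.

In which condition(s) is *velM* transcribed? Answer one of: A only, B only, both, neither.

Condition A:
c-di-GMP is present, so BexY is active.
Zn²⁺ is absent, so KulJ is active.
With repressor KulJ bound, *dovS* is not transcribed.
So DovS is not produced.
Fumarate is present, so UlmU is active.
Fuculose is present, so OrvL is active.
With repressor UlmU bound, *velM* is not transcribed.
→ *velM* is OFF in A.
Condition B:
c-di-GMP is absent, so BexY is inactive.
Zn²⁺ is present, so KulJ is inactive.
Required activator BexY is absent, so *dovS* is not transcribed.
So DovS is not produced.
Fumarate is absent, so UlmU is inactive.
Fuculose is present, so OrvL is active.
No repressor is bound and OrvL is active, so *velM* is transcribed.
→ *velM* is ON in B.

B only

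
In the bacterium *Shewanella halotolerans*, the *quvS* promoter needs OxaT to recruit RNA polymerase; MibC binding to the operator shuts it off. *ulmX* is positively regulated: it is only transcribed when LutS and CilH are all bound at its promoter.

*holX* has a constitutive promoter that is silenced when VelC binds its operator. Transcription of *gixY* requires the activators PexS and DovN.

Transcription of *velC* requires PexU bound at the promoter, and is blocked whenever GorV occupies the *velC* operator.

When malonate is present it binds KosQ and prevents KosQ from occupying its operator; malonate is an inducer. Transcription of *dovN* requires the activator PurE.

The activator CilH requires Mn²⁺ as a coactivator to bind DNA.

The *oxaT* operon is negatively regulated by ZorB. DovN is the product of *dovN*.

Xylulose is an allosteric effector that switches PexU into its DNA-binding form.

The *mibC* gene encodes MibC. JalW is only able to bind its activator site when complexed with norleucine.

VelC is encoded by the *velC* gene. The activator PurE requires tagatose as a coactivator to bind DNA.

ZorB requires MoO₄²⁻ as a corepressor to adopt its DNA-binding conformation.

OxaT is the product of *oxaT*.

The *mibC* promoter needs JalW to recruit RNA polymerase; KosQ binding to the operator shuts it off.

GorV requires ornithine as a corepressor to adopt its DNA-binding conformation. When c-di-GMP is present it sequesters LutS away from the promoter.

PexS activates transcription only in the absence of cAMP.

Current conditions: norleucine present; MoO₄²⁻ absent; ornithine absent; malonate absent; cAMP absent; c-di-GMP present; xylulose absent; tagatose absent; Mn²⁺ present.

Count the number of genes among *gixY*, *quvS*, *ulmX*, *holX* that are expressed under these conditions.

2

cAMP is absent, so PexS is active.
Tagatose is absent, so PurE is inactive.
Required activator PurE is absent, so *dovN* is not transcribed.
So DovN is not produced.
Required activator DovN is absent, so *gixY* is not transcribed.
→ *gixY* is OFF.
Malonate is absent, so KosQ is active.
Norleucine is present, so JalW is active.
With repressor KosQ bound, *mibC* is not transcribed.
So MibC is not produced.
MoO₄²⁻ is absent, so ZorB is inactive.
With no repressor bound, *oxaT* is transcribed.
So OxaT is produced and active.
No repressor is bound and OxaT is active, so *quvS* is transcribed.
→ *quvS* is ON.
c-di-GMP is present, so LutS is inactive.
Mn²⁺ is present, so CilH is active.
Required activator LutS is absent, so *ulmX* is not transcribed.
→ *ulmX* is OFF.
Ornithine is absent, so GorV is inactive.
Xylulose is absent, so PexU is inactive.
Required activator PexU is absent, so *velC* is not transcribed.
So VelC is not produced.
With no repressor bound, *holX* is transcribed.
→ *holX* is ON.
2 of the 4 genes are transcribed.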